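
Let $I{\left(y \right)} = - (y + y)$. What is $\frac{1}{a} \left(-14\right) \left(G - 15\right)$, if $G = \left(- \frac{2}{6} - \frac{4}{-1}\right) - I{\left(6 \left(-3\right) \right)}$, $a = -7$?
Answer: $- \frac{284}{3} \approx -94.667$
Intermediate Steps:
$I{\left(y \right)} = - 2 y$
$G = - \frac{97}{3}$ ($G = \left(- \frac{2}{6} - \frac{4}{-1}\right) - - 2 \cdot 6 \left(-3\right) = \left(\left(-2\right) \frac{1}{6} - -4\right) - \left(-2\right) \left(-18\right) = \left(- \frac{1}{3} + 4\right) - 36 = \frac{11}{3} - 36 = - \frac{97}{3} \approx -32.333$)
$\frac{1}{a} \left(-14\right) \left(G - 15\right) = \frac{1}{-7} \left(-14\right) \left(- \frac{97}{3} - 15\right) = \left(- \frac{1}{7}\right) \left(-14\right) \left(- \frac{142}{3}\right) = 2 \left(- \frac{142}{3}\right) = - \frac{284}{3}$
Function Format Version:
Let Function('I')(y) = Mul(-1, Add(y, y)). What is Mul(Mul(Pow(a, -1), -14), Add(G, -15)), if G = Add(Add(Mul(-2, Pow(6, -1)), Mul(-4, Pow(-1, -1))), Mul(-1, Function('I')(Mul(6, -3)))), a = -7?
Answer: Rational(-284, 3) ≈ -94.667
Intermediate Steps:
Function('I')(y) = Mul(-2, y) (Function('I')(y) = Mul(-1, Mul(2, y)) = Mul(-2, y))
G = Rational(-97, 3) (G = Add(Add(Mul(-2, Pow(6, -1)), Mul(-4, Pow(-1, -1))), Mul(-1, Mul(-2, Mul(6, -3)))) = Add(Add(Mul(-2, Rational(1, 6)), Mul(-4, -1)), Mul(-1, Mul(-2, -18))) = Add(Add(Rational(-1, 3), 4), Mul(-1, 36)) = Add(Rational(11, 3), -36) = Rational(-97, 3) ≈ -32.333)
Mul(Mul(Pow(a, -1), -14), Add(G, -15)) = Mul(Mul(Pow(-7, -1), -14), Add(Rational(-97, 3), -15)) = Mul(Mul(Rational(-1, 7), -14), Rational(-142, 3)) = Mul(2, Rational(-142, 3)) = Rational(-284, 3)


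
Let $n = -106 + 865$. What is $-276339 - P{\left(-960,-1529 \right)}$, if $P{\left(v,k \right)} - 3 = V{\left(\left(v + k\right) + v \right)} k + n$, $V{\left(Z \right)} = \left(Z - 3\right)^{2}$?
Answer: $18219751715$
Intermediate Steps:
$V{\left(Z \right)} = \left(-3 + Z\right)^{2}$
$n = 759$
$P{\left(v,k \right)} = 762 + k \left(-3 + k + 2 v\right)^{2}$ ($P{\left(v,k \right)} = 3 + \left(\left(-3 + \left(\left(v + k\right) + v\right)\right)^{2} k + 759\right) = 3 + \left(\left(-3 + \left(\left(k + v\right) + v\right)\right)^{2} k + 759\right) = 3 + \left(\left(-3 + \left(k + 2 v\right)\right)^{2} k + 759\right) = 3 + \left(\left(-3 + k + 2 v\right)^{2} k + 759\right) = 3 + \left(k \left(-3 + k + 2 v\right)^{2} + 759\right) = 3 + \left(759 + k \left(-3 + k + 2 v\right)^{2}\right) = 762 + k \left(-3 + k + 2 v\right)^{2}$)
$-276339 - P{\left(-960,-1529 \right)} = -276339 - \left(762 - 1529 \left(-3 - 1529 + 2 \left(-960\right)\right)^{2}\right) = -276339 - \left(762 - 1529 \left(-3 - 1529 - 1920\right)^{2}\right) = -276339 - \left(762 - 1529 \left(-3452\right)^{2}\right) = -276339 - \left(762 - 18220028816\right) = -276339 - -18220028054 = -276339 + 18220028054 = 18219751715$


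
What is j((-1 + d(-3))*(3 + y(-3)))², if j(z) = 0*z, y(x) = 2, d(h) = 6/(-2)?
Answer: 0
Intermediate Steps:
d(h) = -3 (d(h) = 6*(-½) = -3)
j(z) = 0
j((-1 + d(-3))*(3 + y(-3)))² = 0² = 0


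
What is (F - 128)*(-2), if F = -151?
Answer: 558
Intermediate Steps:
(F - 128)*(-2) = (-151 - 128)*(-2) = -279*(-2) = 558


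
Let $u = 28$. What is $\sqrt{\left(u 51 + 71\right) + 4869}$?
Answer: $4 \sqrt{398} \approx 79.8$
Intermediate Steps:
$\sqrt{\left(u 51 + 71\right) + 4869} = \sqrt{\left(28 \cdot 51 + 71\right) + 4869} = \sqrt{\left(1428 + 71\right) + 4869} = \sqrt{1499 + 4869} = \sqrt{6368} = 4 \sqrt{398}$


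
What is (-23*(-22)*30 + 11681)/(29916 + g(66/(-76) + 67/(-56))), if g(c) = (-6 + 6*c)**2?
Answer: 7602307664/8562653073 ≈ 0.88785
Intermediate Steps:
(-23*(-22)*30 + 11681)/(29916 + g(66/(-76) + 67/(-56))) = (-23*(-22)*30 + 11681)/(29916 + 36*(-1 + (66/(-76) + 67/(-56)))**2) = (506*30 + 11681)/(29916 + 36*(-1 + (66*(-1/76) + 67*(-1/56)))**2) = (15180 + 11681)/(29916 + 36*(-1 + (-33/38 - 67/56))**2) = 26861/(29916 + 36*(-1 - 2197/1064)**2) = 26861/(29916 + 36*(-3261/1064)**2) = 26861/(29916 + 36*(10634121/1132096)) = 26861/(29916 + 95707089/283024) = 26861/(8562653073/283024) = 26861*(283024/8562653073) = 7602307664/8562653073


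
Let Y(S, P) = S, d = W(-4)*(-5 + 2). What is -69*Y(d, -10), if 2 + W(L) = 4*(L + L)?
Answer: -7038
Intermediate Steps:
W(L) = -2 + 8*L (W(L) = -2 + 4*(L + L) = -2 + 4*(2*L) = -2 + 8*L)
d = 102 (d = (-2 + 8*(-4))*(-5 + 2) = (-2 - 32)*(-3) = -34*(-3) = 102)
-69*Y(d, -10) = -69*102 = -7038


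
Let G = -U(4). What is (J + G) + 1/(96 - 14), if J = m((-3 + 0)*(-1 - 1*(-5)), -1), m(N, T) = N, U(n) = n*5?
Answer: -2623/82 ≈ -31.988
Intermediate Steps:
U(n) = 5*n
J = -12 (J = (-3 + 0)*(-1 - 1*(-5)) = -3*(-1 + 5) = -3*4 = -12)
G = -20 (G = -5*4 = -1*20 = -20)
(J + G) + 1/(96 - 14) = (-12 - 20) + 1/(96 - 14) = -32 + 1/82 = -2623/82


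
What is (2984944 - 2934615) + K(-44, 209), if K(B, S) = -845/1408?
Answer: 70862387/1408 ≈ 50328.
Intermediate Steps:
K(B, S) = -845/1408 (K(B, S) = -845*1/1408 = -845/1408)
(2984944 - 2934615) + K(-44, 209) = (2984944 - 2934615) - 845/1408 = 50329 - 845/1408 = 70862387/1408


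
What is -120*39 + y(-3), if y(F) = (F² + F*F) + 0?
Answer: -4662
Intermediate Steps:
y(F) = 2*F² (y(F) = (F² + F²) + 0 = 2*F² + 0 = 2*F²)
-120*39 + y(-3) = -120*39 + 2*(-3)² = -4680 + 2*9 = -4680 + 18 = -4662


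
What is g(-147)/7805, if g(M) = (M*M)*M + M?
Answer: -90762/223 ≈ -407.00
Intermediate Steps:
g(M) = M + M³ (g(M) = M²*M + M = M³ + M = M + M³)
g(-147)/7805 = (-147 + (-147)³)/7805 = (-147 - 3176523)*(1/7805) = -3176670*1/7805 = -90762/223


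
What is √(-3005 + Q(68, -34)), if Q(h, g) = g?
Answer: I*√3039 ≈ 55.127*I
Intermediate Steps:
√(-3005 + Q(68, -34)) = √(-3005 - 34) = √(-3039) = I*√3039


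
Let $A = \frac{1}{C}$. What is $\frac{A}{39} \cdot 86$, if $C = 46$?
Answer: $\frac{43}{897} \approx 0.047938$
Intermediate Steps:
$A = \frac{1}{46} \approx 0.021739$
$\frac{A}{39} \cdot 86 = \frac{1}{39} \cdot \frac{1}{46} \cdot 86 = \frac{1}{1794} \cdot 86 = \frac{43}{897}$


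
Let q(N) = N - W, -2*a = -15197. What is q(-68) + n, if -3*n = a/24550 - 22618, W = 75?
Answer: 363154901/49100 ≈ 7396.2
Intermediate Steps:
a = 15197/2 (a = -½*(-15197) = 15197/2 ≈ 7598.5)
n = 370176201/49100 (n = -((15197/2)/24550 - 22618)/3 = -((15197/2)*(1/24550) - 22618)/3 = -(15197/49100 - 22618)/3 = -⅓*(-1110528603/49100) = 370176201/49100 ≈ 7539.2)
q(N) = -75 + N (q(N) = N - 1*75 = N - 75 = -75 + N)
q(-68) + n = (-75 - 68) + 370176201/49100 = -143 + 370176201/49100 = 363154901/49100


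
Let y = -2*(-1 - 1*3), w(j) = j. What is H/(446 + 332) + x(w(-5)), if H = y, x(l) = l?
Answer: -1941/389 ≈ -4.9897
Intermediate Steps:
y = 8 (y = -2*(-1 - 3) = -2*(-4) = 8)
H = 8
H/(446 + 332) + x(w(-5)) = 8/(446 + 332) - 5 = 8/778 - 5 = 8*(1/778) - 5 = 4/389 - 5 = -1941/389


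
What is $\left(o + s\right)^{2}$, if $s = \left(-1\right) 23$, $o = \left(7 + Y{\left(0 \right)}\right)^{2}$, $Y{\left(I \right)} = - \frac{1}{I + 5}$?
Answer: $\frac{337561}{625} \approx 540.1$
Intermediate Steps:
$Y{\left(I \right)} = - \frac{1}{5 + I}$
$o = \frac{1156}{25}$ ($o = \left(7 - \frac{1}{5 + 0}\right)^{2} = \left(7 - \frac{1}{5}\right)^{2} = \left(\frac{34}{5}\right)^{2} = \frac{1156}{25} \approx 46.24$)
$s = -23$
$\left(o + s\right)^{2} = \left(\frac{1156}{25} - 23\right)^{2} = \left(\frac{581}{25}\right)^{2} = \frac{337561}{625}$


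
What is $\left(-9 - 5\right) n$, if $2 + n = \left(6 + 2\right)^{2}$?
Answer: $-868$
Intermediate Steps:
$n = 62$ ($n = -2 + \left(6 + 2\right)^{2} = -2 + 8^{2} = -2 + 64 = 62$)
$\left(-9 - 5\right) n = \left(-9 - 5\right) 62 = \left(-14\right) 62 = -868$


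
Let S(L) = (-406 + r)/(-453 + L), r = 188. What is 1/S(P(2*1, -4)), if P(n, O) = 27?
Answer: 213/109 ≈ 1.9541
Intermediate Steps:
S(L) = -218/(-453 + L) (S(L) = (-406 + 188)/(-453 + L) = -218/(-453 + L))
1/S(P(2*1, -4)) = 1/(-218/(-453 + 27)) = 1/(-218/(-426)) = 1/(-218*(-1/426)) = 1/(109/213) = 213/109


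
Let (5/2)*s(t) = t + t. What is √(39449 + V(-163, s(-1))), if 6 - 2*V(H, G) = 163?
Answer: 3*√17498/2 ≈ 198.42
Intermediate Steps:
s(t) = 4*t/5 (s(t) = 2*(t + t)/5 = 2*(2*t)/5 = 4*t/5)
V(H, G) = -157/2 (V(H, G) = 3 - ½*163 = 3 - 163/2 = -157/2)
√(39449 + V(-163, s(-1))) = √(39449 - 157/2) = √(78741/2) = 3*√17498/2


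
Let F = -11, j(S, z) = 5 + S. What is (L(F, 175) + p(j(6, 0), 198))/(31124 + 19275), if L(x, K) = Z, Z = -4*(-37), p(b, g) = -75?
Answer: 73/50399 ≈ 0.0014484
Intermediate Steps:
Z = 148
L(x, K) = 148
(L(F, 175) + p(j(6, 0), 198))/(31124 + 19275) = (148 - 75)/(31124 + 19275) = 73/50399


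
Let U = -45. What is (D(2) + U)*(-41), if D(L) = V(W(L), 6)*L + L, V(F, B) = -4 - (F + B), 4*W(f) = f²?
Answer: 2665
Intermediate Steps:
W(f) = f²/4
V(F, B) = -4 - B - F (V(F, B) = -4 - (B + F) = -4 + (-B - F) = -4 - B - F)
D(L) = L + L*(-10 - L²/4) (D(L) = (-4 - 1*6 - L²/4)*L + L = (-4 - 6 - L²/4)*L + L = (-10 - L²/4)*L + L = L*(-10 - L²/4) + L = L + L*(-10 - L²/4))
(D(2) + U)*(-41) = (-¼*2*(36 + 2²) - 45)*(-41) = (-¼*2*(36 + 4) - 45)*(-41) = (-¼*2*40 - 45)*(-41) = (-20 - 45)*(-41) = -65*(-41) = 2665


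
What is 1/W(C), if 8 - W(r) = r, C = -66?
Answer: 1/74 ≈ 0.013514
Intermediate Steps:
W(r) = 8 - r
1/W(C) = 1/(8 - 1*(-66)) = 1/(8 + 66) = 1/74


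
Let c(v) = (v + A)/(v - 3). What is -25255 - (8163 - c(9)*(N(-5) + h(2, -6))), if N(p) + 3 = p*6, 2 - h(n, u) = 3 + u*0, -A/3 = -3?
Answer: -33520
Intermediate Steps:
A = 9 (A = -3*(-3) = 9)
h(n, u) = -1 (h(n, u) = 2 - (3 + u*0) = 2 - (3 + 0) = 2 - 1*3 = 2 - 3 = -1)
N(p) = -3 + 6*p (N(p) = -3 + p*6 = -3 + 6*p)
c(v) = (9 + v)/(-3 + v) (c(v) = (v + 9)/(v - 3) = (9 + v)/(-3 + v))
-25255 - (8163 - c(9)*(N(-5) + h(2, -6))) = -25255 - (8163 - (9 + 9)/(-3 + 9)*((-3 + 6*(-5)) - 1)) = -25255 - (8163 - 18/6*((-3 - 30) - 1)) = -25255 - (8163 - (⅙)*18*(-33 - 1)) = -25255 - (8163 - 3*(-34)) = -25255 - (8163 - 1*(-102)) = -25255 - (8163 + 102) = -25255 - 1*8265 = -25255 - 8265 = -33520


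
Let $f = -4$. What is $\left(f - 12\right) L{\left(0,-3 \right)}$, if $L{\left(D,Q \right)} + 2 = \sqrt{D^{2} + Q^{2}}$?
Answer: $-16$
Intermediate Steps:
$L{\left(D,Q \right)} = -2 + \sqrt{D^{2} + Q^{2}}$
$\left(f - 12\right) L{\left(0,-3 \right)} = \left(-4 - 12\right) \left(-2 + \sqrt{0^{2} + \left(-3\right)^{2}}\right) = - 16 \left(-2 + \sqrt{0 + 9}\right) = - 16 \left(-2 + \sqrt{9}\right) = - 16 \left(-2 + 3\right) = \left(-16\right) 1 = -16$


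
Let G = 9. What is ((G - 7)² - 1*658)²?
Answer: 427716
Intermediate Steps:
((G - 7)² - 1*658)² = ((9 - 7)² - 1*658)² = (2² - 658)² = (4 - 658)² = (-654)² = 427716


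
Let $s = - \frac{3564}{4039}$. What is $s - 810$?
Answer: $- \frac{3275154}{4039} \approx -810.88$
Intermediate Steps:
$s = - \frac{3564}{4039}$ ($s = \left(-3564\right) \frac{1}{4039} = - \frac{3564}{4039} \approx -0.8824$)
$s - 810 = - \frac{3564}{4039} - 810 = - \frac{3275154}{4039}$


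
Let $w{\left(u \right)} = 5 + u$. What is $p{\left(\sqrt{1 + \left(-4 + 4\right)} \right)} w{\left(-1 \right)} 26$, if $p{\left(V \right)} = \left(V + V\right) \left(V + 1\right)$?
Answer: $416$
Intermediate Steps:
$p{\left(V \right)} = 2 V \left(1 + V\right)$
$p{\left(\sqrt{1 + \left(-4 + 4\right)} \right)} w{\left(-1 \right)} 26 = 2 \sqrt{1 + \left(-4 + 4\right)} \left(1 + \sqrt{1 + \left(-4 + 4\right)}\right) \left(5 - 1\right) 26 = 2 \sqrt{1 + 0} \left(1 + \sqrt{1 + 0}\right) 4 \cdot 26 = 2 \sqrt{1} \left(1 + \sqrt{1}\right) 4 \cdot 26 = 2 \cdot 1 \left(1 + 1\right) 4 \cdot 26 = 2 \cdot 1 \cdot 2 \cdot 4 \cdot 26 = 4 \cdot 4 \cdot 26 = 16 \cdot 26 = 416$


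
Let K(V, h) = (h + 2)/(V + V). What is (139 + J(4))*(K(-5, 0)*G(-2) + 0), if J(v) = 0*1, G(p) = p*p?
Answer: -556/5 ≈ -111.20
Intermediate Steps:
G(p) = p²
K(V, h) = (2 + h)/(2*V) (K(V, h) = (2 + h)/((2*V)) = (2 + h)*(1/(2*V)) = (2 + h)/(2*V))
J(v) = 0
(139 + J(4))*(K(-5, 0)*G(-2) + 0) = (139 + 0)*(((½)*(2 + 0)/(-5))*(-2)² + 0) = 139*(((½)*(-⅕)*2)*4 + 0) = 139*(-⅕*4 + 0) = 139*(-⅘ + 0) = 139*(-⅘) = -556/5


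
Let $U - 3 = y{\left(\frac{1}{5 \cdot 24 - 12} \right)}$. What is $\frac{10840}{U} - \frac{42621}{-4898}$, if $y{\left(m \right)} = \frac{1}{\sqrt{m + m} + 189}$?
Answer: $\frac{102843522744409}{28443807642} + \frac{10840 \sqrt{6}}{5807229} \approx 3615.7$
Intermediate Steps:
$y{\left(m \right)} = \frac{1}{189 + \sqrt{2} \sqrt{m}}$ ($y{\left(m \right)} = \frac{1}{\sqrt{2 m} + 189} = \frac{1}{\sqrt{2} \sqrt{m} + 189} = \frac{1}{189 + \sqrt{2} \sqrt{m}}$)
$U = 3 + \frac{1}{189 + \frac{\sqrt{6}}{18}}$ ($U = 3 + \frac{1}{189 + \sqrt{2} \sqrt{\frac{1}{5 \cdot 24 - 12}}} = 3 + \frac{1}{189 + \sqrt{2} \sqrt{\frac{1}{120 - 12}}} = 3 + \frac{1}{189 + \sqrt{2} \sqrt{\frac{1}{108}}} = 3 + \frac{1}{189 + \frac{\sqrt{2}}{6 \sqrt{3}}} = 3 + \frac{1}{189 + \sqrt{2} \frac{\sqrt{3}}{18}} = 3 + \frac{1}{189 + \frac{\sqrt{6}}{18}} \approx 3.0053$)
$\frac{10840}{U} - \frac{42621}{-4898} = \frac{10840}{\frac{5797005}{1928933} - \frac{3 \sqrt{6}}{1928933}} - \frac{42621}{-4898} = \frac{10840}{\frac{5797005}{1928933} - \frac{3 \sqrt{6}}{1928933}} - - \frac{42621}{4898} = \frac{10840}{\frac{5797005}{1928933} - \frac{3 \sqrt{6}}{1928933}} + \frac{42621}{4898} = \frac{42621}{4898} + \frac{10840}{\frac{5797005}{1928933} - \frac{3 \sqrt{6}}{1928933}}$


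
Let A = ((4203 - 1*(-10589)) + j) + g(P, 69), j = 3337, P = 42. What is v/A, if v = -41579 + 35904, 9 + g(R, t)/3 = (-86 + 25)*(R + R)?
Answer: -1135/546 ≈ -2.0788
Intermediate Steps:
g(R, t) = -27 - 366*R (g(R, t) = -27 + 3*((-86 + 25)*(R + R)) = -27 + 3*(-122*R) = -27 - 366*R)
A = 2730 (A = ((4203 - 1*(-10589)) + 3337) + (-27 - 366*42) = ((4203 + 10589) + 3337) + (-27 - 15372) = (14792 + 3337) - 15399 = 18129 - 15399 = 2730)
v = -5675
v/A = -5675/2730 = -5675*1/2730 = -1135/546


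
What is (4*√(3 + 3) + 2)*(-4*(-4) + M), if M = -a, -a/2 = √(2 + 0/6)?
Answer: 4*(1 + 2*√6)*(8 + √2) ≈ 222.14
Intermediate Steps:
a = -2*√2 (a = -2*√(2 + 0/6) = -2*√(2 + 0*(⅙)) = -2*√(2 + 0) = -2*√2 ≈ -2.8284)
M = 2*√2 (M = -(-2)*√2 = 2*√2 ≈ 2.8284)
(4*√(3 + 3) + 2)*(-4*(-4) + M) = (4*√(3 + 3) + 2)*(-4*(-4) + 2*√2) = (4*√6 + 2)*(16 + 2*√2) = (2 + 4*√6)*(16 + 2*√2)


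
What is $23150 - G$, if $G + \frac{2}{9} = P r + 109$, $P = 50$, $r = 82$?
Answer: $\frac{170471}{9} \approx 18941.0$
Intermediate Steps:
$G = \frac{37879}{9}$ ($G = - \frac{2}{9} + \left(50 \cdot 82 + 109\right) = - \frac{2}{9} + \left(4100 + 109\right) = - \frac{2}{9} + 4209 = \frac{37879}{9} \approx 4208.8$)
$23150 - G = 23150 - \frac{37879}{9} = \frac{170471}{9}$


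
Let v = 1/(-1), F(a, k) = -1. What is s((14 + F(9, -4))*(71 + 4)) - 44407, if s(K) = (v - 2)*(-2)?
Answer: -44401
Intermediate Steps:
v = -1
s(K) = 6 (s(K) = (-1 - 2)*(-2) = -3*(-2) = 6)
s((14 + F(9, -4))*(71 + 4)) - 44407 = 6 - 44407 = -44401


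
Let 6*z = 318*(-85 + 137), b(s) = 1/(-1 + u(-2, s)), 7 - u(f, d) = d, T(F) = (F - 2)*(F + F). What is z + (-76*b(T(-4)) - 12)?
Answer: 57662/21 ≈ 2745.8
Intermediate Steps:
T(F) = 2*F*(-2 + F) (T(F) = (-2 + F)*(2*F) = 2*F*(-2 + F))
u(f, d) = 7 - d
b(s) = 1/(6 - s) (b(s) = 1/(-1 + (7 - s)) = 1/(6 - s))
z = 2756 (z = (318*(-85 + 137))/6 = (318*52)/6 = (⅙)*16536 = 2756)
z + (-76*b(T(-4)) - 12) = 2756 + (-(-76)/(-6 + 2*(-4)*(-2 - 4)) - 12) = 2756 + (-(-76)/(-6 + 2*(-4)*(-6)) - 12) = 2756 + (-(-76)/(-6 + 48) - 12) = 2756 + (-(-76)/42 - 12) = 2756 + (-76*(-1/42) - 12) = 2756 + (38/21 - 12) = 2756 - 214/21 = 57662/21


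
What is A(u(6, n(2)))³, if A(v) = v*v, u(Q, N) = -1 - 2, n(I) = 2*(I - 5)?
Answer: 729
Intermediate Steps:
n(I) = -10 + 2*I (n(I) = 2*(-5 + I) = -10 + 2*I)
u(Q, N) = -3
A(v) = v²
A(u(6, n(2)))³ = ((-3)²)³ = 9³ = 729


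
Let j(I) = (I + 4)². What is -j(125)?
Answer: -16641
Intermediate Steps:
j(I) = (4 + I)²
-j(125) = -(4 + 125)² = -1*129² = -1*16641 = -16641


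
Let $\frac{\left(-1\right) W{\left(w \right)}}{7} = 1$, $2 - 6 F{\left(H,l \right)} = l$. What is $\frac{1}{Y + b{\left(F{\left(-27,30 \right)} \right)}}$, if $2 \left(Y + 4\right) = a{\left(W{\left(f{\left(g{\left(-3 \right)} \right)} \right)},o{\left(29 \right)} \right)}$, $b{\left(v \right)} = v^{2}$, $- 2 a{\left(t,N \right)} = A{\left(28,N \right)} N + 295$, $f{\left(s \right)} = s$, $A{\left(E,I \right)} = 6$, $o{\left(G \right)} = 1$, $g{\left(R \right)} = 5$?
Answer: $- \frac{36}{2069} \approx -0.0174$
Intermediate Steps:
$F{\left(H,l \right)} = \frac{1}{3} - \frac{l}{6}$
$W{\left(w \right)} = -7$ ($W{\left(w \right)} = \left(-7\right) 1 = -7$)
$a{\left(t,N \right)} = - \frac{295}{2} - 3 N$ ($a{\left(t,N \right)} = - \frac{6 N + 295}{2} = - \frac{295 + 6 N}{2} = - \frac{295}{2} - 3 N$)
$Y = - \frac{317}{4}$ ($Y = -4 + \frac{- \frac{295}{2} - 3}{2} = -4 + \frac{1}{2} \left(- \frac{301}{2}\right) = -4 - \frac{301}{4} = - \frac{317}{4} \approx -79.25$)
$\frac{1}{Y + b{\left(F{\left(-27,30 \right)} \right)}} = \frac{1}{- \frac{317}{4} + \left(\frac{1}{3} - 5\right)^{2}} = \frac{1}{- \frac{317}{4} + \left(- \frac{14}{3}\right)^{2}} = \frac{1}{- \frac{317}{4} + \frac{196}{9}} = \frac{1}{- \frac{2069}{36}} = - \frac{36}{2069}$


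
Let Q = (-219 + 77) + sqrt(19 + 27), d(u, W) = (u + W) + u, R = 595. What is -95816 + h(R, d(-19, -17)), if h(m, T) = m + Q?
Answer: -95363 + sqrt(46) ≈ -95356.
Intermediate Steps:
d(u, W) = W + 2*u (d(u, W) = (W + u) + u = W + 2*u)
Q = -142 + sqrt(46) ≈ -135.22
h(m, T) = -142 + m + sqrt(46) (h(m, T) = m + (-142 + sqrt(46)) = -142 + m + sqrt(46))
-95816 + h(R, d(-19, -17)) = -95816 + (-142 + 595 + sqrt(46)) = -95816 + (453 + sqrt(46)) = -95363 + sqrt(46)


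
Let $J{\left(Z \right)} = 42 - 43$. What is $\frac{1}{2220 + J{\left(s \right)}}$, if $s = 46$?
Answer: $\frac{1}{2219} \approx 0.00045065$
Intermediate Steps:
$J{\left(Z \right)} = -1$ ($J{\left(Z \right)} = 42 - 43 = -1$)
$\frac{1}{2220 + J{\left(s \right)}} = \frac{1}{2220 - 1} = \frac{1}{2219}$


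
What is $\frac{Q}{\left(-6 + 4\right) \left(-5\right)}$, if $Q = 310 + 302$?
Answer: $\frac{306}{5} \approx 61.2$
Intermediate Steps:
$Q = 612$
$\frac{Q}{\left(-6 + 4\right) \left(-5\right)} = \frac{612}{\left(-6 + 4\right) \left(-5\right)} = \frac{612}{\left(-2\right) \left(-5\right)} = \frac{612}{10} = 612 \cdot \frac{1}{10} = \frac{306}{5}$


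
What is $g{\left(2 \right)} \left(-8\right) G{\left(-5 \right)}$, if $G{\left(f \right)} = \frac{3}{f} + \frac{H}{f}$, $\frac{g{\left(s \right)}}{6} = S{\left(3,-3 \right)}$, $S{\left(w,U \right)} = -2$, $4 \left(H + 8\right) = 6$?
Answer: $\frac{336}{5} \approx 67.2$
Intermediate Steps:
$H = - \frac{13}{2}$ ($H = -8 + \frac{1}{4} \cdot 6 = -8 + \frac{3}{2} = - \frac{13}{2} \approx -6.5$)
$g{\left(s \right)} = -12$ ($g{\left(s \right)} = 6 \left(-2\right) = -12$)
$G{\left(f \right)} = - \frac{7}{2 f}$ ($G{\left(f \right)} = \frac{3}{f} - \frac{13}{2 f} = - \frac{7}{2 f}$)
$g{\left(2 \right)} \left(-8\right) G{\left(-5 \right)} = \left(-12\right) \left(-8\right) \left(- \frac{7}{2 \left(-5\right)}\right) = 96 \left(\left(- \frac{7}{2}\right) \left(- \frac{1}{5}\right)\right) = 96 \cdot \frac{7}{10} = \frac{336}{5}$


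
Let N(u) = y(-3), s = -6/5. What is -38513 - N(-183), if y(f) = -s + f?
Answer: -192556/5 ≈ -38511.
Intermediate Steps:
s = -6/5 (s = -6*⅕ = -6/5 ≈ -1.2000)
y(f) = 6/5 + f (y(f) = -1*(-6/5) + f = 6/5 + f)
N(u) = -9/5 (N(u) = 6/5 - 3 = -9/5)
-38513 - N(-183) = -38513 - 1*(-9/5) = -38513 + 9/5 = -192556/5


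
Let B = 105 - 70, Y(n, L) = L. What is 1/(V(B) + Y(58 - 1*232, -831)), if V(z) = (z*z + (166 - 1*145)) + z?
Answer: 1/450 ≈ 0.0022222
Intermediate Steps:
B = 35
V(z) = 21 + z + z² (V(z) = (z² + (166 - 145)) + z = (z² + 21) + z = (21 + z²) + z = 21 + z + z²)
1/(V(B) + Y(58 - 1*232, -831)) = 1/((21 + 35 + 35²) - 831) = 1/((21 + 35 + 1225) - 831) = 1/(1281 - 831) = 1/450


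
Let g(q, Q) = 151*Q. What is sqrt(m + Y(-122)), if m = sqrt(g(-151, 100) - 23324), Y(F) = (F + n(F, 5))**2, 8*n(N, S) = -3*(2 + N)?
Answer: sqrt(5929 + 4*I*sqrt(514)) ≈ 77.002 + 0.5889*I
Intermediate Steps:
n(N, S) = -3/4 - 3*N/8 (n(N, S) = (-3*(2 + N))/8 = (-6 - 3*N)/8 = -3/4 - 3*N/8)
Y(F) = (-3/4 + 5*F/8)**2 (Y(F) = (F + (-3/4 - 3*F/8))**2 = (-3/4 + 5*F/8)**2)
m = 4*I*sqrt(514) (m = sqrt(151*100 - 23324) = sqrt(15100 - 23324) = sqrt(-8224) = 4*I*sqrt(514) ≈ 90.686*I)
sqrt(m + Y(-122)) = sqrt(4*I*sqrt(514) + (-6 + 5*(-122))**2/64) = sqrt(4*I*sqrt(514) + (-6 - 610)**2/64) = sqrt(4*I*sqrt(514) + (1/64)*(-616)**2) = sqrt(4*I*sqrt(514) + (1/64)*379456) = sqrt(4*I*sqrt(514) + 5929) = sqrt(5929 + 4*I*sqrt(514))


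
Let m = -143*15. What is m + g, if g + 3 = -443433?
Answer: -445581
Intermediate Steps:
g = -443436 (g = -3 - 443433 = -443436)
m = -2145
m + g = -2145 - 443436 = -445581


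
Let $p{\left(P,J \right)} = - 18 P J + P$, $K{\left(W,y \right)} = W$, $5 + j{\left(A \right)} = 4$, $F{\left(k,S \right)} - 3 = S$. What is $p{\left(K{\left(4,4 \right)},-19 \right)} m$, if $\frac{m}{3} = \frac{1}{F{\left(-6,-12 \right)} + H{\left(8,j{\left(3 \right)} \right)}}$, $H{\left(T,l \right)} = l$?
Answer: $- \frac{2058}{5} \approx -411.6$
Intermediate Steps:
$F{\left(k,S \right)} = 3 + S$
$j{\left(A \right)} = -1$ ($j{\left(A \right)} = -5 + 4 = -1$)
$p{\left(P,J \right)} = P - 18 J P$ ($p{\left(P,J \right)} = - 18 J P + P = P - 18 J P$)
$m = - \frac{3}{10}$ ($m = \frac{3}{\left(3 - 12\right) - 1} = \frac{3}{-9 - 1} = \frac{3}{-10} = 3 \left(- \frac{1}{10}\right) = - \frac{3}{10} \approx -0.3$)
$p{\left(K{\left(4,4 \right)},-19 \right)} m = 4 \left(1 - -342\right) \left(- \frac{3}{10}\right) = 4 \left(1 + 342\right) \left(- \frac{3}{10}\right) = 4 \cdot 343 \left(- \frac{3}{10}\right) = 1372 \left(- \frac{3}{10}\right) = - \frac{2058}{5}$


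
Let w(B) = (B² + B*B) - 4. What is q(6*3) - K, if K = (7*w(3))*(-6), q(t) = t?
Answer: 606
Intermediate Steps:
w(B) = -4 + 2*B² (w(B) = (B² + B²) - 4 = 2*B² - 4 = -4 + 2*B²)
K = -588 (K = (7*(-4 + 2*3²))*(-6) = (7*(-4 + 2*9))*(-6) = (7*(-4 + 18))*(-6) = (7*14)*(-6) = 98*(-6) = -588)
q(6*3) - K = 6*3 - 1*(-588) = 18 + 588 = 606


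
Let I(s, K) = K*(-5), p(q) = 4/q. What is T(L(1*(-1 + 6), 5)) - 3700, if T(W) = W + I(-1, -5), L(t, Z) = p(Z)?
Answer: -18371/5 ≈ -3674.2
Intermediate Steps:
L(t, Z) = 4/Z
I(s, K) = -5*K
T(W) = 25 + W (T(W) = W - 5*(-5) = W + 25 = 25 + W)
T(L(1*(-1 + 6), 5)) - 3700 = (25 + 4/5) - 3700 = (25 + 4*(⅕)) - 3700 = (25 + ⅘) - 3700 = 129/5 - 3700 = -18371/5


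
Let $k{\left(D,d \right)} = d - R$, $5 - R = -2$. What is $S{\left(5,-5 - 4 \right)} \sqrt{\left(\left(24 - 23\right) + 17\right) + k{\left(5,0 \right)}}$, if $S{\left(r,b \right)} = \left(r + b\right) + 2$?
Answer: $- 2 \sqrt{11} \approx -6.6332$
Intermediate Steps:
$R = 7$ ($R = 5 - -2 = 5 + 2 = 7$)
$S{\left(r,b \right)} = 2 + b + r$ ($S{\left(r,b \right)} = \left(b + r\right) + 2 = 2 + b + r$)
$k{\left(D,d \right)} = -7 + d$ ($k{\left(D,d \right)} = d - 7 = -7 + d$)
$S{\left(5,-5 - 4 \right)} \sqrt{\left(\left(24 - 23\right) + 17\right) + k{\left(5,0 \right)}} = \left(2 - 9 + 5\right) \sqrt{\left(\left(24 - 23\right) + 17\right) + \left(-7 + 0\right)} = \left(2 - 9 + 5\right) \sqrt{\left(1 + 17\right) - 7} = \left(2 - 9 + 5\right) \sqrt{18 - 7} = - 2 \sqrt{11}$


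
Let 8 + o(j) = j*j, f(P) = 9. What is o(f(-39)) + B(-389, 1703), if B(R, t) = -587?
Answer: -514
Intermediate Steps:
o(j) = -8 + j**2 (o(j) = -8 + j*j = -8 + j**2)
o(f(-39)) + B(-389, 1703) = (-8 + 9**2) - 587 = (-8 + 81) - 587 = 73 - 587 = -514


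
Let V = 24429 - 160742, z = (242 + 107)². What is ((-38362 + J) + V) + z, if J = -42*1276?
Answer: -106466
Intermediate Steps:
J = -53592
z = 121801 (z = 349² = 121801)
V = -136313
((-38362 + J) + V) + z = ((-38362 - 53592) - 136313) + 121801 = (-91954 - 136313) + 121801 = -228267 + 121801 = -106466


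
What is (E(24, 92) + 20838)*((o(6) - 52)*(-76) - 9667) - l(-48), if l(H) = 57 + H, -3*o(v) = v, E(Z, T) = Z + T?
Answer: -116567111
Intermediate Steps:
E(Z, T) = T + Z
o(v) = -v/3
(E(24, 92) + 20838)*((o(6) - 52)*(-76) - 9667) - l(-48) = ((92 + 24) + 20838)*((-⅓*6 - 52)*(-76) - 9667) - (57 - 48) = (116 + 20838)*((-2 - 52)*(-76) - 9667) - 1*9 = 20954*(-54*(-76) - 9667) - 9 = 20954*(4104 - 9667) - 9 = 20954*(-5563) - 9 = -116567102 - 9 = -116567111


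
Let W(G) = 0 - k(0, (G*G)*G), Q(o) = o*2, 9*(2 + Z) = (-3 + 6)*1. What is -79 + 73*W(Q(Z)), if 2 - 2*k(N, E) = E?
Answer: -40604/27 ≈ -1503.9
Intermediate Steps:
k(N, E) = 1 - E/2
Z = -5/3 (Z = -2 + ((-3 + 6)*1)/9 = -2 + (3*1)/9 = -2 + (1/9)*3 = -2 + 1/3 = -5/3 ≈ -1.6667)
Q(o) = 2*o
W(G) = -1 + G**3/2 (W(G) = 0 - (1 - G*G*G/2) = 0 - (1 - G**2*G/2) = 0 - (1 - G**3/2) = 0 + (-1 + G**3/2) = -1 + G**3/2)
-79 + 73*W(Q(Z)) = -79 + 73*(-1 + (2*(-5/3))**3/2) = -79 + 73*(-1 + (-10/3)**3/2) = -79 + 73*(-1 + (1/2)*(-1000/27)) = -79 + 73*(-1 - 500/27) = -79 + 73*(-527/27) = -79 - 38471/27 = -40604/27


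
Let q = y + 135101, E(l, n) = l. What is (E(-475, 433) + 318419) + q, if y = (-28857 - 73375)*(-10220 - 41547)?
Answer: 5292696989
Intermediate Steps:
y = 5292243944 (y = -102232*(-51767) = 5292243944)
q = 5292379045 (q = 5292243944 + 135101 = 5292379045)
(E(-475, 433) + 318419) + q = (-475 + 318419) + 5292379045 = 317944 + 5292379045 = 5292696989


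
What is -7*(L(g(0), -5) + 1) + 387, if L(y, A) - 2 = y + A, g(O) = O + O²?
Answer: 401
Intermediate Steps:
L(y, A) = 2 + A + y (L(y, A) = 2 + (y + A) = 2 + (A + y) = 2 + A + y)
-7*(L(g(0), -5) + 1) + 387 = -7*((2 - 5 + 0*(1 + 0)) + 1) + 387 = -7*((2 - 5 + 0*1) + 1) + 387 = -7*((2 - 5 + 0) + 1) + 387 = -7*(-3 + 1) + 387 = -7*(-2) + 387 = 14 + 387 = 401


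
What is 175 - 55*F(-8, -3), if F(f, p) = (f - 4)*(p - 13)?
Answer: -10385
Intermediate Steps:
F(f, p) = (-13 + p)*(-4 + f) (F(f, p) = (-4 + f)*(-13 + p) = (-13 + p)*(-4 + f))
175 - 55*F(-8, -3) = 175 - 55*(52 - 13*(-8) - 4*(-3) - 8*(-3)) = 175 - 55*(52 + 104 + 12 + 24) = 175 - 55*192 = 175 - 10560 = -10385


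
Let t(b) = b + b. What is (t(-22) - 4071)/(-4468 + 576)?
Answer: 4115/3892 ≈ 1.0573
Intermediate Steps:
t(b) = 2*b
(t(-22) - 4071)/(-4468 + 576) = (2*(-22) - 4071)/(-4468 + 576) = (-44 - 4071)/(-3892) = -4115*(-1/3892) = 4115/3892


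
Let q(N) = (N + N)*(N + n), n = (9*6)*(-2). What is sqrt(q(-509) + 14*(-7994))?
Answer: sqrt(516190) ≈ 718.46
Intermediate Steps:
n = -108 (n = 54*(-2) = -108)
q(N) = 2*N*(-108 + N) (q(N) = (N + N)*(N - 108) = (2*N)*(-108 + N) = 2*N*(-108 + N))
sqrt(q(-509) + 14*(-7994)) = sqrt(2*(-509)*(-108 - 509) + 14*(-7994)) = sqrt(2*(-509)*(-617) - 111916) = sqrt(628106 - 111916) = sqrt(516190)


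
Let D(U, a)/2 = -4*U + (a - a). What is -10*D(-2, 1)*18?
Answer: -2880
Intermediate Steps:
D(U, a) = -8*U (D(U, a) = 2*(-4*U + (a - a)) = 2*(-4*U + 0) = 2*(-4*U) = -8*U)
-10*D(-2, 1)*18 = -(-80)*(-2)*18 = -10*16*18 = -160*18 = -2880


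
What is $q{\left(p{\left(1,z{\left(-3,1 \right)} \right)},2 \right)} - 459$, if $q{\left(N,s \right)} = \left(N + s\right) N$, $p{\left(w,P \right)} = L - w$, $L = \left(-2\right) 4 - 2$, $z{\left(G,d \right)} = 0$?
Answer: $-360$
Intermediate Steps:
$L = -10$ ($L = -8 - 2 = -10$)
$p{\left(w,P \right)} = -10 - w$
$q{\left(N,s \right)} = N \left(N + s\right)$
$q{\left(p{\left(1,z{\left(-3,1 \right)} \right)},2 \right)} - 459 = \left(-10 - 1\right) \left(\left(-10 - 1\right) + 2\right) - 459 = - 11 \left(-11 + 2\right) - 459 = \left(-11\right) \left(-9\right) - 459 = 99 - 459 = -360$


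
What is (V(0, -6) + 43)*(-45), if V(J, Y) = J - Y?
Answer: -2205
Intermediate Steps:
(V(0, -6) + 43)*(-45) = ((0 - 1*(-6)) + 43)*(-45) = ((0 + 6) + 43)*(-45) = (6 + 43)*(-45) = 49*(-45) = -2205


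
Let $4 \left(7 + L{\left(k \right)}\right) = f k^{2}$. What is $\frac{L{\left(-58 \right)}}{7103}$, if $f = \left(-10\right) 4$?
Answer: $- \frac{33647}{7103} \approx -4.737$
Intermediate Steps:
$f = -40$
$L{\left(k \right)} = -7 - 10 k^{2}$ ($L{\left(k \right)} = -7 + \frac{\left(-40\right) k^{2}}{4} = -7 - 10 k^{2}$)
$\frac{L{\left(-58 \right)}}{7103} = \frac{-7 - 10 \left(-58\right)^{2}}{7103} = \left(-7 - 33640\right) \frac{1}{7103} = \left(-33647\right) \frac{1}{7103} = - \frac{33647}{7103}$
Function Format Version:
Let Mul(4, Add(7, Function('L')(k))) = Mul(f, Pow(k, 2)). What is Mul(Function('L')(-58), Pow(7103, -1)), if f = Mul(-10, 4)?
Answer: Rational(-33647, 7103) ≈ -4.7370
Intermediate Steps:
f = -40
Function('L')(k) = Add(-7, Mul(-10, Pow(k, 2))) (Function('L')(k) = Add(-7, Mul(Rational(1, 4), Mul(-40, Pow(k, 2)))) = Add(-7, Mul(-10, Pow(k, 2))))
Mul(Function('L')(-58), Pow(7103, -1)) = Mul(Add(-7, Mul(-10, Pow(-58, 2))), Pow(7103, -1)) = Mul(Add(-7, Mul(-10, 3364)), Rational(1, 7103)) = Mul(Add(-7, -33640), Rational(1, 7103)) = Mul(-33647, Rational(1, 7103)) = Rational(-33647, 7103)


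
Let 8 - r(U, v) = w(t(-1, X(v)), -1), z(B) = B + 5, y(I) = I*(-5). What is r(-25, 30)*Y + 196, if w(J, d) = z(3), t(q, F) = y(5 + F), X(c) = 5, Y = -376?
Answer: 196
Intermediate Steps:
y(I) = -5*I
t(q, F) = -25 - 5*F (t(q, F) = -5*(5 + F) = -25 - 5*F)
z(B) = 5 + B
w(J, d) = 8 (w(J, d) = 5 + 3 = 8)
r(U, v) = 0 (r(U, v) = 8 - 1*8 = 8 - 8 = 0)
r(-25, 30)*Y + 196 = 0*(-376) + 196 = 0 + 196 = 196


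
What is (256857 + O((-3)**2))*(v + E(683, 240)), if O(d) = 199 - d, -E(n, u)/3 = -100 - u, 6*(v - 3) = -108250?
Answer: -13123791632/3 ≈ -4.3746e+9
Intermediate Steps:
v = -54116/3 (v = 3 + (1/6)*(-108250) = 3 - 54125/3 = -54116/3 ≈ -18039.)
E(n, u) = 300 + 3*u (E(n, u) = -3*(-100 - u) = 300 + 3*u)
(256857 + O((-3)**2))*(v + E(683, 240)) = (256857 + (199 - 1*(-3)**2))*(-54116/3 + (300 + 3*240)) = (256857 + (199 - 1*9))*(-54116/3 + (300 + 720)) = (256857 + (199 - 9))*(-54116/3 + 1020) = (256857 + 190)*(-51056/3) = 257047*(-51056/3) = -13123791632/3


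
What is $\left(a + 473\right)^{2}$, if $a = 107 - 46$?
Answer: $285156$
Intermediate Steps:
$a = 61$
$\left(a + 473\right)^{2} = \left(61 + 473\right)^{2} = 534^{2} = 285156$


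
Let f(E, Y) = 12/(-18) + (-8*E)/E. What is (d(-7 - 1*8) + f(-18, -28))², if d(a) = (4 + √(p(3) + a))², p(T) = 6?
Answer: -5159/9 - 80*I ≈ -573.22 - 80.0*I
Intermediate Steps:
d(a) = (4 + √(6 + a))²
f(E, Y) = -26/3 (f(E, Y) = 12*(-1/18) - 8 = -⅔ - 8 = -26/3)
(d(-7 - 1*8) + f(-18, -28))² = ((4 + √(6 + (-7 - 1*8)))² - 26/3)² = ((4 + √(6 + (-7 - 8)))² - 26/3)² = ((4 + √(6 - 15))² - 26/3)² = ((4 + √(-9))² - 26/3)² = ((4 + 3*I)² - 26/3)² = (-26/3 + (4 + 3*I)²)²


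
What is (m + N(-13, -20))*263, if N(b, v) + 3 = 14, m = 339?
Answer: 92050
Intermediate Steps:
N(b, v) = 11 (N(b, v) = -3 + 14 = 11)
(m + N(-13, -20))*263 = (339 + 11)*263 = 350*263 = 92050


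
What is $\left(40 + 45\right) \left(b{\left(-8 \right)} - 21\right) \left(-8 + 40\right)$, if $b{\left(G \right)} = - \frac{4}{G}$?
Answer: $-55760$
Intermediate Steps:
$\left(40 + 45\right) \left(b{\left(-8 \right)} - 21\right) \left(-8 + 40\right) = \left(40 + 45\right) \left(- \frac{4}{-8} - 21\right) \left(-8 + 40\right) = 85 \left(\left(-4\right) \left(- \frac{1}{8}\right) - 21\right) 32 = 85 \left(\frac{1}{2} - 21\right) 32 = 85 \left(- \frac{41}{2}\right) 32 = \left(- \frac{3485}{2}\right) 32 = -55760$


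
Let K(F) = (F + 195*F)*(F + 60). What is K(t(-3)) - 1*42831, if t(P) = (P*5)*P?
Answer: 883269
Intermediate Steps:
t(P) = 5*P² (t(P) = (5*P)*P = 5*P²)
K(F) = 196*F*(60 + F) (K(F) = (196*F)*(60 + F) = 196*F*(60 + F))
K(t(-3)) - 1*42831 = 196*(5*(-3)²)*(60 + 5*(-3)²) - 1*42831 = 196*(5*9)*(60 + 5*9) - 42831 = 196*45*(60 + 45) - 42831 = 196*45*105 - 42831 = 926100 - 42831 = 883269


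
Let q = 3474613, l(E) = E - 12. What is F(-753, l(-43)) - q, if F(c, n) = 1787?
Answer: -3472826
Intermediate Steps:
l(E) = -12 + E
F(-753, l(-43)) - q = 1787 - 1*3474613 = 1787 - 3474613 = -3472826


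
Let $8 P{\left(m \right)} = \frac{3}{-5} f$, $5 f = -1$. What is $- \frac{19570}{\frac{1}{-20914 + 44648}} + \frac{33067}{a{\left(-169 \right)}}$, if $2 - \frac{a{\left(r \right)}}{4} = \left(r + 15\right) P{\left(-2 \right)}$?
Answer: $- \frac{200187631105}{431} \approx -4.6447 \cdot 10^{8}$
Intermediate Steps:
$f = - \frac{1}{5}$ ($f = \frac{1}{5} \left(-1\right) = - \frac{1}{5} \approx -0.2$)
$P{\left(m \right)} = \frac{3}{200}$ ($P{\left(m \right)} = \frac{\frac{3}{-5} \left(- \frac{1}{5}\right)}{8} = \frac{3 \left(- \frac{1}{5}\right) \left(- \frac{1}{5}\right)}{8} = \frac{\left(- \frac{3}{5}\right) \left(- \frac{1}{5}\right)}{8} = \frac{1}{8} \cdot \frac{3}{25} = \frac{3}{200}$)
$a{\left(r \right)} = \frac{71}{10} - \frac{3 r}{50}$ ($a{\left(r \right)} = 8 - 4 \left(r + 15\right) \frac{3}{200} = 8 - 4 \left(15 + r\right) \frac{3}{200} = 8 - 4 \left(\frac{9}{40} + \frac{3 r}{200}\right) = 8 - \left(\frac{9}{10} + \frac{3 r}{50}\right) = \frac{71}{10} - \frac{3 r}{50}$)
$- \frac{19570}{\frac{1}{-20914 + 44648}} + \frac{33067}{a{\left(-169 \right)}} = - \frac{19570}{\frac{1}{-20914 + 44648}} + \frac{33067}{\frac{71}{10} - - \frac{507}{50}} = - \frac{19570}{\frac{1}{23734}} + \frac{33067}{\frac{71}{10} + \frac{507}{50}} = - 19570 \frac{1}{\frac{1}{23734}} + \frac{33067}{\frac{431}{25}} = \left(-19570\right) 23734 + 33067 \cdot \frac{25}{431} = -464474380 + \frac{826675}{431} = - \frac{200187631105}{431}$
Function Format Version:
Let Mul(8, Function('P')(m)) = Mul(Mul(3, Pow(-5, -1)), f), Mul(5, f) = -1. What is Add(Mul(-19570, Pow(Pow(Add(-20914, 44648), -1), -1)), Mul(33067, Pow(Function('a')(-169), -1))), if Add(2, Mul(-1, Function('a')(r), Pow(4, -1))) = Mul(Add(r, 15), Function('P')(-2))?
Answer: Rational(-200187631105, 431) ≈ -4.6447e+8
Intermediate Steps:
f = Rational(-1, 5) (f = Mul(Rational(1, 5), -1) = Rational(-1, 5) ≈ -0.20000)
Function('P')(m) = Rational(3, 200) (Function('P')(m) = Mul(Rational(1, 8), Mul(Mul(3, Pow(-5, -1)), Rational(-1, 5))) = Mul(Rational(1, 8), Mul(Mul(3, Rational(-1, 5)), Rational(-1, 5))) = Mul(Rational(1, 8), Mul(Rational(-3, 5), Rational(-1, 5))) = Mul(Rational(1, 8), Rational(3, 25)) = Rational(3, 200))
Function('a')(r) = Add(Rational(71, 10), Mul(Rational(-3, 50), r)) (Function('a')(r) = Add(8, Mul(-4, Mul(Add(r, 15), Rational(3, 200)))) = Add(8, Mul(-4, Mul(Add(15, r), Rational(3, 200)))) = Add(8, Mul(-4, Add(Rational(9, 40), Mul(Rational(3, 200), r)))) = Add(8, Add(Rational(-9, 10), Mul(Rational(-3, 50), r))) = Add(Rational(71, 10), Mul(Rational(-3, 50), r)))
Add(Mul(-19570, Pow(Pow(Add(-20914, 44648), -1), -1)), Mul(33067, Pow(Function('a')(-169), -1))) = Add(Mul(-19570, Pow(Pow(Add(-20914, 44648), -1), -1)), Mul(33067, Pow(Add(Rational(71, 10), Mul(Rational(-3, 50), -169)), -1))) = Add(Mul(-19570, Pow(Pow(23734, -1), -1)), Mul(33067, Pow(Add(Rational(71, 10), Rational(507, 50)), -1))) = Add(Mul(-19570, Pow(Rational(1, 23734), -1)), Mul(33067, Pow(Rational(431, 25), -1))) = Add(Mul(-19570, 23734), Mul(33067, Rational(25, 431))) = Add(-464474380, Rational(826675, 431)) = Rational(-200187631105, 431)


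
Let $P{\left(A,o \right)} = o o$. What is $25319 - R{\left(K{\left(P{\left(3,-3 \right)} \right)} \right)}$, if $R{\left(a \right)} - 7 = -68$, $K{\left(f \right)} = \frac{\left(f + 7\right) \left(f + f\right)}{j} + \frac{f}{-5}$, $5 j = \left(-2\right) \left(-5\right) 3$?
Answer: $25380$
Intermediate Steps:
$j = 6$ ($j = \frac{\left(-2\right) \left(-5\right) 3}{5} = \frac{10 \cdot 3}{5} = \frac{1}{5} \cdot 30 = 6$)
$P{\left(A,o \right)} = o^{2}$
$K{\left(f \right)} = - \frac{f}{5} + \frac{f \left(7 + f\right)}{3}$ ($K{\left(f \right)} = \frac{\left(f + 7\right) \left(f + f\right)}{6} + \frac{f}{-5} = \left(7 + f\right) 2 f \frac{1}{6} + f \left(- \frac{1}{5}\right) = 2 f \left(7 + f\right) \frac{1}{6} - \frac{f}{5} = \frac{f \left(7 + f\right)}{3} - \frac{f}{5} = - \frac{f}{5} + \frac{f \left(7 + f\right)}{3}$)
$R{\left(a \right)} = -61$ ($R{\left(a \right)} = 7 - 68 = -61$)
$25319 - R{\left(K{\left(P{\left(3,-3 \right)} \right)} \right)} = 25319 - -61 = 25319 + 61 = 25380$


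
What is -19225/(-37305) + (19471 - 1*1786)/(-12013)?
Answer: -85757800/89628993 ≈ -0.95681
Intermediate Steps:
-19225/(-37305) + (19471 - 1*1786)/(-12013) = -19225*(-1/37305) + (19471 - 1786)*(-1/12013) = 3845/7461 + 17685*(-1/12013) = 3845/7461 - 17685/12013 = -85757800/89628993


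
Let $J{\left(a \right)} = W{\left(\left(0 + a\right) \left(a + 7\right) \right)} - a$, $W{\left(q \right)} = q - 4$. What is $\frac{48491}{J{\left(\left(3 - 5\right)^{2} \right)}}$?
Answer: $\frac{48491}{36} \approx 1347.0$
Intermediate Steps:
$W{\left(q \right)} = -4 + q$ ($W{\left(q \right)} = q - 4 = -4 + q$)
$J{\left(a \right)} = -4 - a + a \left(7 + a\right)$ ($J{\left(a \right)} = \left(-4 + \left(0 + a\right) \left(a + 7\right)\right) - a = \left(-4 + a \left(7 + a\right)\right) - a = -4 - a + a \left(7 + a\right)$)
$\frac{48491}{J{\left(\left(3 - 5\right)^{2} \right)}} = \frac{48491}{-4 - \left(3 - 5\right)^{2} + \left(3 - 5\right)^{2} \left(7 + \left(3 - 5\right)^{2}\right)} = \frac{48491}{-4 - \left(-2\right)^{2} + \left(-2\right)^{2} \left(7 + \left(-2\right)^{2}\right)} = \frac{48491}{-4 - 4 + 4 \left(7 + 4\right)} = \frac{48491}{-4 - 4 + 4 \cdot 11} = \frac{48491}{-4 - 4 + 44} = \frac{48491}{36}$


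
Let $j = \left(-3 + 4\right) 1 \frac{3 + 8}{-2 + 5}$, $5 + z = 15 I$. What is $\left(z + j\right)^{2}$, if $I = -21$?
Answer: $\frac{900601}{9} \approx 1.0007 \cdot 10^{5}$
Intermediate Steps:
$z = -320$ ($z = -5 + 15 \left(-21\right) = -5 - 315 = -320$)
$j = \frac{11}{3}$ ($j = 1 \cdot 1 \cdot \frac{11}{3} = 1 \cdot 11 \cdot \frac{1}{3} = 1 \cdot \frac{11}{3} = \frac{11}{3} \approx 3.6667$)
$\left(z + j\right)^{2} = \left(-320 + \frac{11}{3}\right)^{2} = \left(- \frac{949}{3}\right)^{2} = \frac{900601}{9}$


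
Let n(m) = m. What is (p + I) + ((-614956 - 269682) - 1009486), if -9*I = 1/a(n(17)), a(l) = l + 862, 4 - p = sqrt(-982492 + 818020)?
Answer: -14984383321/7911 - 2*I*sqrt(41118) ≈ -1.8941e+6 - 405.55*I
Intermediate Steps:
p = 4 - 2*I*sqrt(41118) (p = 4 - sqrt(-982492 + 818020) = 4 - sqrt(-164472) = 4 - 2*I*sqrt(41118) ≈ 4.0 - 405.55*I)
a(l) = 862 + l
I = -1/7911 (I = -1/(9*(862 + 17)) = -1/9/879 = -1/9*1/879 = -1/7911 ≈ -0.00012641)
(p + I) + ((-614956 - 269682) - 1009486) = ((4 - 2*I*sqrt(41118)) - 1/7911) + ((-614956 - 269682) - 1009486) = (31643/7911 - 2*I*sqrt(41118)) + (-884638 - 1009486) = (31643/7911 - 2*I*sqrt(41118)) - 1894124 = -14984383321/7911 - 2*I*sqrt(41118)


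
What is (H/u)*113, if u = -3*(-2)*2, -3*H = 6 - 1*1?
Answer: -565/36 ≈ -15.694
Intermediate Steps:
H = -5/3 (H = -(6 - 1*1)/3 = -(6 - 1)/3 = -⅓*5 = -5/3 ≈ -1.6667)
u = 12 (u = 6*2 = 12)
(H/u)*113 = (-5/3/12)*113 = ((1/12)*(-5/3))*113 = -5/36*113 = -565/36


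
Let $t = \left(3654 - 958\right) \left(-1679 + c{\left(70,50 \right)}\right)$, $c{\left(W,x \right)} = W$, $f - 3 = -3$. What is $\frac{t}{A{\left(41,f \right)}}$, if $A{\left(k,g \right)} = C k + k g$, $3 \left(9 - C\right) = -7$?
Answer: $- \frac{6506796}{697} \approx -9335.4$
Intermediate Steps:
$f = 0$ ($f = 3 - 3 = 0$)
$C = \frac{34}{3}$ ($C = 9 - - \frac{7}{3} = 9 + \frac{7}{3} = \frac{34}{3} \approx 11.333$)
$t = -4337864$ ($t = \left(3654 - 958\right) \left(-1679 + 70\right) = 2696 \left(-1609\right) = -4337864$)
$A{\left(k,g \right)} = \frac{34 k}{3} + g k$ ($A{\left(k,g \right)} = \frac{34 k}{3} + k g = \frac{34 k}{3} + g k$)
$\frac{t}{A{\left(41,f \right)}} = - \frac{4337864}{\frac{1}{3} \cdot 41 \left(34 + 3 \cdot 0\right)} = - \frac{4337864}{\frac{1}{3} \cdot 41 \left(34 + 0\right)} = - \frac{4337864}{\frac{1}{3} \cdot 41 \cdot 34} = - \frac{4337864}{\frac{1394}{3}} = \left(-4337864\right) \frac{3}{1394} = - \frac{6506796}{697}$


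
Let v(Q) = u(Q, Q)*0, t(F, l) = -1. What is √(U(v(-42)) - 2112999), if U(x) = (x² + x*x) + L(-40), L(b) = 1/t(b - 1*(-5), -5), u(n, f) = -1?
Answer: 10*I*√21130 ≈ 1453.6*I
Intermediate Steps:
L(b) = -1 (L(b) = 1/(-1) = -1)
v(Q) = 0 (v(Q) = -1*0 = 0)
U(x) = -1 + 2*x² (U(x) = (x² + x*x) - 1 = (x² + x²) - 1 = 2*x² - 1 = -1 + 2*x²)
√(U(v(-42)) - 2112999) = √((-1 + 2*0²) - 2112999) = √((-1 + 2*0) - 2112999) = √((-1 + 0) - 2112999) = √(-1 - 2112999) = √(-2113000) = 10*I*√21130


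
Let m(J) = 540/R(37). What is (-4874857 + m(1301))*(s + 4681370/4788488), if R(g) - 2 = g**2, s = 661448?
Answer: -3528115569805675945593/1094169508 ≈ -3.2245e+12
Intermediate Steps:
R(g) = 2 + g**2
m(J) = 180/457 (m(J) = 540/(2 + 37**2) = 540/(2 + 1369) = 540/1371 = 540*(1/1371) = 180/457)
(-4874857 + m(1301))*(s + 4681370/4788488) = (-4874857 + 180/457)*(661448 + 4681370/4788488) = -2227809469*(661448 + 4681370*(1/4788488))/457 = -2227809469*(661448 + 2340685/2394244)/457 = -2227809469/457*1583670245997/2394244 = -3528115569805675945593/1094169508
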